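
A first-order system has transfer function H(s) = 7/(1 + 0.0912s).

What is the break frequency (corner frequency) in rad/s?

Corner frequency = 1/τ = 1/0.0912 = 10.965 rad/s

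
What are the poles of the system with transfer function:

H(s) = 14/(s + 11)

Pole is where denominator = 0: s + 11 = 0, so s = -11.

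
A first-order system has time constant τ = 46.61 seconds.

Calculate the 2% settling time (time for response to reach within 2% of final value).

For first-order system, 2% settling time ≈ 4τ = 4 × 46.61 = 186.44 s.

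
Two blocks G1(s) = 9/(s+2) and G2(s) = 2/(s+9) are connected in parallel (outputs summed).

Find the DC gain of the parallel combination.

Parallel: G_eq = G1 + G2. DC gain = G1(0) + G2(0) = 9/2 + 2/9 = 4.5 + 0.2222 = 4.7222.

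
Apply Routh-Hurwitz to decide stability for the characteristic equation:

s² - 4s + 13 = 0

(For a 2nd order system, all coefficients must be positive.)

Coefficients: 1, -4, 13. b=-4 not positive, so system is unstable.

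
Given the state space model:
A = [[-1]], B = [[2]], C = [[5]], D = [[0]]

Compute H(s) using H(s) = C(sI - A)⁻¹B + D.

(sI - A)⁻¹ = 1/(s + 1). H(s) = 5 × 2/(s + 1) + 0 = 10/(s + 1).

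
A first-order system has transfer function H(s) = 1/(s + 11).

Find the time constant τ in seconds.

For H(s) = 1/(s + 1/τ), the pole is at -1/τ = -11, so τ = 1/11 = 0.0909 s.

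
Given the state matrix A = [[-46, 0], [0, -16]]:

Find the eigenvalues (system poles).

For diagonal matrix, eigenvalues are diagonal entries: λ₁ = -46, λ₂ = -16.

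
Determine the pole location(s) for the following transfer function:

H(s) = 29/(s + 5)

Pole is where denominator = 0: s + 5 = 0, so s = -5.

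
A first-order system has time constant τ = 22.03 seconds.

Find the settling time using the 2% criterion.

For first-order system, 2% settling time ≈ 4τ = 4 × 22.03 = 88.12 s.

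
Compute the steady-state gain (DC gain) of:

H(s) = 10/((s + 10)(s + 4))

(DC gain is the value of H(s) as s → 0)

DC gain = H(0) = 10/(10 × 4) = 10/40 = 0.25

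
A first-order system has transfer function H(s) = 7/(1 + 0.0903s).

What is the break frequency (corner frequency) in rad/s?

Corner frequency = 1/τ = 1/0.0903 = 11.074 rad/s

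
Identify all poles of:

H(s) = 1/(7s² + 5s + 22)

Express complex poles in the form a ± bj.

Discriminant = 5² - 4×7×22 = 25 - 616 = -591 < 0, so the poles are a complex conjugate pair s = (-5 ± j√591)/(2×7). Real part = -5/(2×7) = -5/14 ≈ -0.3571; imaginary part = ±√591/(2×7) ≈ 1.7365. Poles: s = -0.3571 ± 1.7365j.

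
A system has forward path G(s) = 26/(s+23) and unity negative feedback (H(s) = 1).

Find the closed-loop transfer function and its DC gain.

T(s) = G/(1+GH) = [26/(s+23)] / [1 + 26/(s+23)] = 26/(s+23+26) = 26/(s+49). DC gain = 26/49 = 0.5306.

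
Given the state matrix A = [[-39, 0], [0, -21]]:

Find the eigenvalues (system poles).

For diagonal matrix, eigenvalues are diagonal entries: λ₁ = -39, λ₂ = -21.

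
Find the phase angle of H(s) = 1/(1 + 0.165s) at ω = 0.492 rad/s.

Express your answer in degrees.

Phase = -arctan(ωτ) = -arctan(0.492 × 0.165) = -4.6°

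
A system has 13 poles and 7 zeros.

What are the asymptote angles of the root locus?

n - m = 13 - 7 = 6. Angles: θk = (2k + 1)·180°/6 = 30°, 90°, 150°, 210°, 270°, 330°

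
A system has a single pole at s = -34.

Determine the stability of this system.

Pole at s = -34 is in the left half-plane. Stable.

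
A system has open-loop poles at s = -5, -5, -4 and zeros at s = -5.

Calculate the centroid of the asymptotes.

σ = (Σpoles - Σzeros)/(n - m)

σ = (Σpoles - Σzeros)/(n - m) = (-14 - (-5))/(3 - 1) = -9/2 = -4.5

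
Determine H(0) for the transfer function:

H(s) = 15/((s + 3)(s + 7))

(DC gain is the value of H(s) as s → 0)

DC gain = H(0) = 15/(3 × 7) = 15/21 = 0.7143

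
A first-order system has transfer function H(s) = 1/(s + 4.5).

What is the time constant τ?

For H(s) = 1/(s + 1/τ), the pole is at -1/τ = -4.5, so τ = 1/4.5 = 0.2222 s.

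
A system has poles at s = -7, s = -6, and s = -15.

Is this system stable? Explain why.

All poles are in the left half-plane. System is stable.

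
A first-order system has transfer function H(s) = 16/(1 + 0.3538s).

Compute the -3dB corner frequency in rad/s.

Corner frequency = 1/τ = 1/0.3538 = 2.826 rad/s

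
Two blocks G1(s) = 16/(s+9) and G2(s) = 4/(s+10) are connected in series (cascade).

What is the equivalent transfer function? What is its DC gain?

Series: multiply transfer functions. G_eq = 16/(s+9) × 4/(s+10) = 64/((s+9)(s+10)). DC gain = 64/(9×10) = 0.7111.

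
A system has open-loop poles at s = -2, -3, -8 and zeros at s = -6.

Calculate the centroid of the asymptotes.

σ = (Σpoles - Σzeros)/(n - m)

σ = (Σpoles - Σzeros)/(n - m) = (-13 - (-6))/(3 - 1) = -7/2 = -3.5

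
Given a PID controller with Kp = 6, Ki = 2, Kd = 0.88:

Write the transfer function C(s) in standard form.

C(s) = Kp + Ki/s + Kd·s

Substituting values: C(s) = 6 + 2/s + 0.88s = (0.88s² + 6s + 2)/s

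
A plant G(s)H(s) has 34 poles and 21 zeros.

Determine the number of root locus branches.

Root locus has n branches where n = number of poles = 34.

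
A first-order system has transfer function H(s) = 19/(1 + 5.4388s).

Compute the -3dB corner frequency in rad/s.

Corner frequency = 1/τ = 1/5.4388 = 0.184 rad/s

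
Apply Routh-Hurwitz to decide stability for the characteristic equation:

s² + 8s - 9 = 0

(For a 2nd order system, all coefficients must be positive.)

Coefficients: 1, 8, -9. c=-9 not positive, so system is unstable.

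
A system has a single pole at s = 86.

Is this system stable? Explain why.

Pole at s = 86 is in the right half-plane. Unstable.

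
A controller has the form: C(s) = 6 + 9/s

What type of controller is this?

This is a Proportional-Integral (PI) controller.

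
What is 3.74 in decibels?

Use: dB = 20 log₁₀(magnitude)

dB = 20 log₁₀(3.74) = 11.5 dB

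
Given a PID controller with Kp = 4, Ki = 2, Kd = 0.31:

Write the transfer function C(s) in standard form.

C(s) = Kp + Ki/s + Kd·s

Substituting values: C(s) = 4 + 2/s + 0.31s = (0.31s² + 4s + 2)/s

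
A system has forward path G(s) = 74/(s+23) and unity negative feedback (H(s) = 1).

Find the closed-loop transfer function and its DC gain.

T(s) = G/(1+GH) = [74/(s+23)] / [1 + 74/(s+23)] = 74/(s+23+74) = 74/(s+97). DC gain = 74/97 = 0.7629.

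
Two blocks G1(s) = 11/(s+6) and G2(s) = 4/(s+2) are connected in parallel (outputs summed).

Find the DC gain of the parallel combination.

Parallel: G_eq = G1 + G2. DC gain = G1(0) + G2(0) = 11/6 + 4/2 = 1.8333 + 2 = 3.8333.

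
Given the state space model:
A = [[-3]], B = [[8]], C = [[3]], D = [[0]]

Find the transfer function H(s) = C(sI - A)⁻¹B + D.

(sI - A)⁻¹ = 1/(s + 3). H(s) = 3 × 8/(s + 3) + 0 = 24/(s + 3).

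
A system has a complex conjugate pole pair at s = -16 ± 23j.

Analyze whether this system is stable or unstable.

Real part of poles is -16 (< 0, left half-plane). Stable.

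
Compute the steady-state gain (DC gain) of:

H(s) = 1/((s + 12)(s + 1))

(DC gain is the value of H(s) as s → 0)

DC gain = H(0) = 1/(12 × 1) = 1/12 = 0.0833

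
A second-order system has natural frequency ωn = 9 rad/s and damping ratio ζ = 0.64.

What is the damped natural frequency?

ωd = ωn√(1 - ζ²) = 9√(1 - 0.64²) = 6.92 rad/s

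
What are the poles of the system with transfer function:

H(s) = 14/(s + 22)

Pole is where denominator = 0: s + 22 = 0, so s = -22.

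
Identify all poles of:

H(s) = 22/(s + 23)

Pole is where denominator = 0: s + 23 = 0, so s = -23.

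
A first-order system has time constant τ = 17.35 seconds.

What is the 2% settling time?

For first-order system, 2% settling time ≈ 4τ = 4 × 17.35 = 69.4 s.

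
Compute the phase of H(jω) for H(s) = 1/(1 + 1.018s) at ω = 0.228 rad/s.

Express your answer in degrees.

Phase = -arctan(ωτ) = -arctan(0.228 × 1.018) = -13.1°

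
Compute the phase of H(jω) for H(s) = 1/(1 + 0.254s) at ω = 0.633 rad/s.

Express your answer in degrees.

Phase = -arctan(ωτ) = -arctan(0.633 × 0.254) = -9.1°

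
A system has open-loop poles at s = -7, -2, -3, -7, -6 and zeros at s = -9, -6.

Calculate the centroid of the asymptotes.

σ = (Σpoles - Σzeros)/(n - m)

σ = (Σpoles - Σzeros)/(n - m) = (-25 - (-15))/(5 - 2) = -10/3 = -3.33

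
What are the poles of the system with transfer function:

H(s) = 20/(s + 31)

Pole is where denominator = 0: s + 31 = 0, so s = -31.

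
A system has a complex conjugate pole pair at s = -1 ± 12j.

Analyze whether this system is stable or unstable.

Real part of poles is -1 (< 0, left half-plane). Stable.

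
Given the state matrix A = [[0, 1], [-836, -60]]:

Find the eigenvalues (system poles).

det(A - λI) = λ² - (-60)λ + 836 = (λ - (-38))(λ - (-22)). Eigenvalues: -38, -22.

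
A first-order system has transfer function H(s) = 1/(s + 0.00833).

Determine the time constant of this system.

For H(s) = 1/(s + 1/τ), the pole is at -1/τ = -0.00833, so τ = 1/0.00833 = 120 s.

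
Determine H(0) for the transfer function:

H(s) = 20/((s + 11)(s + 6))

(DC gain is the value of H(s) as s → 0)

DC gain = H(0) = 20/(11 × 6) = 20/66 = 0.3030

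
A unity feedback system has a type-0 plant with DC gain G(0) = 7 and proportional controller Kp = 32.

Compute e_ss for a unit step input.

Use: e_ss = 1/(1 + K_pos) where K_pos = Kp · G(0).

K_pos = Kp · G(0) = 32 × 7 = 224. e_ss = 1/(1 + 224) = 0.0044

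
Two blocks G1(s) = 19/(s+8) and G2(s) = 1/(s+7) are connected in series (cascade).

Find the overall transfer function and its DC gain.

Series: multiply transfer functions. G_eq = 19/(s+8) × 1/(s+7) = 19/((s+8)(s+7)). DC gain = 19/(8×7) = 0.3393.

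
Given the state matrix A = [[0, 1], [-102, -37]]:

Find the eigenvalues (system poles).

det(A - λI) = λ² - (-37)λ + 102 = (λ - (-34))(λ - (-3)). Eigenvalues: -34, -3.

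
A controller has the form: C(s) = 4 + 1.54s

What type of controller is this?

This is a Proportional-Derivative (PD) controller.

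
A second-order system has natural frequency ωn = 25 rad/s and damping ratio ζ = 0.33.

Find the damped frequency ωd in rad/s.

ωd = ωn√(1 - ζ²) = 25√(1 - 0.33²) = 23.6 rad/s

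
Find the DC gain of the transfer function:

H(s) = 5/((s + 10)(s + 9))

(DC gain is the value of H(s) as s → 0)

DC gain = H(0) = 5/(10 × 9) = 5/90 = 0.0556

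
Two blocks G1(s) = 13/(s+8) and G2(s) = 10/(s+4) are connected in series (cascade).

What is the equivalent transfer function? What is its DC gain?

Series: multiply transfer functions. G_eq = 13/(s+8) × 10/(s+4) = 130/((s+8)(s+4)). DC gain = 130/(8×4) = 4.0625.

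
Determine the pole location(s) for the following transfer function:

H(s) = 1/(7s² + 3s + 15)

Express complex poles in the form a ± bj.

Discriminant = 3² - 4×7×15 = 9 - 420 = -411 < 0, so the poles are a complex conjugate pair s = (-3 ± j√411)/(2×7). Real part = -3/(2×7) = -3/14 ≈ -0.2143; imaginary part = ±√411/(2×7) ≈ 1.4481. Poles: s = -0.2143 ± 1.4481j.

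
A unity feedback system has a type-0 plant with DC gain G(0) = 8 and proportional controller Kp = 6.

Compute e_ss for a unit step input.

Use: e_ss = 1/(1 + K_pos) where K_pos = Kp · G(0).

K_pos = Kp · G(0) = 6 × 8 = 48. e_ss = 1/(1 + 48) = 0.0204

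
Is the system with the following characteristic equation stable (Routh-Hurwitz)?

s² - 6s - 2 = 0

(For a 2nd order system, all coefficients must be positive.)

Coefficients: 1, -6, -2. b=-6, c=-2 not positive, so system is unstable.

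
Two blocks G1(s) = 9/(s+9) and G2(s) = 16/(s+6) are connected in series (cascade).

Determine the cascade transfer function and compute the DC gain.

Series: multiply transfer functions. G_eq = 9/(s+9) × 16/(s+6) = 144/((s+9)(s+6)). DC gain = 144/(9×6) = 2.6667.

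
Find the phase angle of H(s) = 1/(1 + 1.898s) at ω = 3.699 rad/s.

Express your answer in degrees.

Phase = -arctan(ωτ) = -arctan(3.699 × 1.898) = -81.9°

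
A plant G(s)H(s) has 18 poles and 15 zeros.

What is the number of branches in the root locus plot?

Root locus has n branches where n = number of poles = 18.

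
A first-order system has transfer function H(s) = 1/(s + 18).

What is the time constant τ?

For H(s) = 1/(s + 1/τ), the pole is at -1/τ = -18, so τ = 1/18 = 0.0556 s.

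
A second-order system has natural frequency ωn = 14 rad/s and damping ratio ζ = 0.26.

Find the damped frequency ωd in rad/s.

ωd = ωn√(1 - ζ²) = 14√(1 - 0.26²) = 13.52 rad/s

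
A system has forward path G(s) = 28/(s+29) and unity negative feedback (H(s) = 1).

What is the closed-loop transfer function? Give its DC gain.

T(s) = G/(1+GH) = [28/(s+29)] / [1 + 28/(s+29)] = 28/(s+29+28) = 28/(s+57). DC gain = 28/57 = 0.4912.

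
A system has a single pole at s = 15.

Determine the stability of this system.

Pole at s = 15 is in the right half-plane. Unstable.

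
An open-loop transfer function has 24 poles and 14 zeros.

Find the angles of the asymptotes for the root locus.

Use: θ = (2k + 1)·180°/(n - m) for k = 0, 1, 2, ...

n - m = 24 - 14 = 10. Angles: θk = (2k + 1)·180°/10 = 18°, 54°, 90°, 126°, 162°, 198°, 234°, 270°, 306°, 342°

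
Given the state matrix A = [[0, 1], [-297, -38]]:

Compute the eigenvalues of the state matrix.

det(A - λI) = λ² - (-38)λ + 297 = (λ - (-27))(λ - (-11)). Eigenvalues: -27, -11.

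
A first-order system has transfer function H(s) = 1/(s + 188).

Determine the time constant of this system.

For H(s) = 1/(s + 1/τ), the pole is at -1/τ = -188, so τ = 1/188 = 0.0053 s.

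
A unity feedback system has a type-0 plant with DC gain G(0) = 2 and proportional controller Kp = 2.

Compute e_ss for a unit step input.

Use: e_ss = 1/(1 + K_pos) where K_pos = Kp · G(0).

K_pos = Kp · G(0) = 2 × 2 = 4. e_ss = 1/(1 + 4) = 0.2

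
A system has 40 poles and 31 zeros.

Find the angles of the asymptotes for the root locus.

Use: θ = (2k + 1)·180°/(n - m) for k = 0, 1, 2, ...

n - m = 40 - 31 = 9. Angles: θk = (2k + 1)·180°/9 = 20°, 60°, 100°, 140°, 180°, 220°, 260°, 300°, 340°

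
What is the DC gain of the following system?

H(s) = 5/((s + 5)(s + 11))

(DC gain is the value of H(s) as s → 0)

DC gain = H(0) = 5/(5 × 11) = 5/55 = 0.0909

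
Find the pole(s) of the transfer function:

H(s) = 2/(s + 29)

Pole is where denominator = 0: s + 29 = 0, so s = -29.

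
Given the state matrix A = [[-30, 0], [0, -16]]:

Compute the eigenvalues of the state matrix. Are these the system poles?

For diagonal matrix, eigenvalues are diagonal entries: λ₁ = -30, λ₂ = -16. Eigenvalues of A = system poles.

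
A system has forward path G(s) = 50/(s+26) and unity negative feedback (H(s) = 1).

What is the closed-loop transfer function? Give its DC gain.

T(s) = G/(1+GH) = [50/(s+26)] / [1 + 50/(s+26)] = 50/(s+26+50) = 50/(s+76). DC gain = 50/76 = 0.6579.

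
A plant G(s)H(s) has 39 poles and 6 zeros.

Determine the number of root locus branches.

Root locus has n branches where n = number of poles = 39.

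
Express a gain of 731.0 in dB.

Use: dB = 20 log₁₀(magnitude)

dB = 20 log₁₀(731.0) = 57.3 dB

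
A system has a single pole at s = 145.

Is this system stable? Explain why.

Pole at s = 145 is in the right half-plane. Unstable.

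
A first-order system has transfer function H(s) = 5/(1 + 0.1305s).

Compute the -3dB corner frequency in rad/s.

Corner frequency = 1/τ = 1/0.1305 = 7.663 rad/s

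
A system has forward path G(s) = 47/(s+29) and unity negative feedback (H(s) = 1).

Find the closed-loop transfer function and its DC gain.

T(s) = G/(1+GH) = [47/(s+29)] / [1 + 47/(s+29)] = 47/(s+29+47) = 47/(s+76). DC gain = 47/76 = 0.6184.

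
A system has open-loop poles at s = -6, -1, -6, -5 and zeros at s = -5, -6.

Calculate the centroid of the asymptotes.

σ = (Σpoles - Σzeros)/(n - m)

σ = (Σpoles - Σzeros)/(n - m) = (-18 - (-11))/(4 - 2) = -7/2 = -3.5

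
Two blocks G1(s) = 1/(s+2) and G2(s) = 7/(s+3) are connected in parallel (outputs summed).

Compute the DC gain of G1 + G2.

Parallel: G_eq = G1 + G2. DC gain = G1(0) + G2(0) = 1/2 + 7/3 = 0.5 + 2.3333 = 2.8333.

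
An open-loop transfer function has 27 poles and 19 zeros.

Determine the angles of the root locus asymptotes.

n - m = 27 - 19 = 8. Angles: θk = (2k + 1)·180°/8 = 22.5°, 67.5°, 112.5°, 157.5°, 202.5°, 247.5°, 292.5°, 337.5°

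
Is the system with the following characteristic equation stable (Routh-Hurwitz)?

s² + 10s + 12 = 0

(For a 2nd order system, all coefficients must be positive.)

Coefficients: 1, 10, 12. All positive, so system is stable.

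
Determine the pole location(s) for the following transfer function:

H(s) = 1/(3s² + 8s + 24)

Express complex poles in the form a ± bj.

Discriminant = 8² - 4×3×24 = 64 - 288 = -224 < 0, so the poles are a complex conjugate pair s = (-8 ± j√224)/(2×3). Real part = -8/(2×3) = -8/6 ≈ -1.3333; imaginary part = ±√224/(2×3) ≈ 2.4944. Poles: s = -1.3333 ± 2.4944j.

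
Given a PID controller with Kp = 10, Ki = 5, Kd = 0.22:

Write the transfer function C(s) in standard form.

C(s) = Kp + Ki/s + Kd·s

Substituting values: C(s) = 10 + 5/s + 0.22s = (0.22s² + 10s + 5)/s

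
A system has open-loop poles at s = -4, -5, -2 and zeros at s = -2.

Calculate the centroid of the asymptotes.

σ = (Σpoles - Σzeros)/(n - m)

σ = (Σpoles - Σzeros)/(n - m) = (-11 - (-2))/(3 - 1) = -9/2 = -4.5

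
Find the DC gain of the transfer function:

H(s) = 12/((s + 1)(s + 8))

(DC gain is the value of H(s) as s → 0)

DC gain = H(0) = 12/(1 × 8) = 12/8 = 1.5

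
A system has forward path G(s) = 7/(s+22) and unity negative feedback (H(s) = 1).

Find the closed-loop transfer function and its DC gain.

T(s) = G/(1+GH) = [7/(s+22)] / [1 + 7/(s+22)] = 7/(s+22+7) = 7/(s+29). DC gain = 7/29 = 0.2414.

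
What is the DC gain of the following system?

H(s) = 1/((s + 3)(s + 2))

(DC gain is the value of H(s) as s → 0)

DC gain = H(0) = 1/(3 × 2) = 1/6 = 0.1667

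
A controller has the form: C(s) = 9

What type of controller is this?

This is a Proportional (P) controller.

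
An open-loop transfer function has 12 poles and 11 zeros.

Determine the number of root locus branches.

Root locus has n branches where n = number of poles = 12.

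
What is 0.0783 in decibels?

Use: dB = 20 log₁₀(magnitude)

dB = 20 log₁₀(0.0783) = -22.1 dB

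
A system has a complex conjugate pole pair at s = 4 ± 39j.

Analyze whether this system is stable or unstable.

Real part of poles is 4 (> 0, right half-plane). Unstable.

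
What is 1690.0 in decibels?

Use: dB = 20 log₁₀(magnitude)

dB = 20 log₁₀(1690.0) = 64.6 dB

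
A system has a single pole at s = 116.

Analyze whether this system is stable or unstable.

Pole at s = 116 is in the right half-plane. Unstable.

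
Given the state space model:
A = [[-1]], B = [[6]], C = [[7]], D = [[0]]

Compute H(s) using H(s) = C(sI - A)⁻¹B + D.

(sI - A)⁻¹ = 1/(s + 1). H(s) = 7 × 6/(s + 1) + 0 = 42/(s + 1).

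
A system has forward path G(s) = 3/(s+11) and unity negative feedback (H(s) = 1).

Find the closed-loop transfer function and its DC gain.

T(s) = G/(1+GH) = [3/(s+11)] / [1 + 3/(s+11)] = 3/(s+11+3) = 3/(s+14). DC gain = 3/14 = 0.2143.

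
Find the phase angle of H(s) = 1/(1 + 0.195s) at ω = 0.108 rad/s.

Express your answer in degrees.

Phase = -arctan(ωτ) = -arctan(0.108 × 0.195) = -1.2°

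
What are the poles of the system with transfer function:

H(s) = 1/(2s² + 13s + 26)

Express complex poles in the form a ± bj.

Discriminant = 13² - 4×2×26 = 169 - 208 = -39 < 0, so the poles are a complex conjugate pair s = (-13 ± j√39)/(2×2). Real part = -13/(2×2) = -13/4 = -3.25; imaginary part = ±√39/(2×2) ≈ 1.5612. Poles: s = -3.25 ± 1.5612j.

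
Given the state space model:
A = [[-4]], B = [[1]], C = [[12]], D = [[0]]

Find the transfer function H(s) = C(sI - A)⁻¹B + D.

(sI - A)⁻¹ = 1/(s + 4). H(s) = 12 × 1/(s + 4) + 0 = 12/(s + 4).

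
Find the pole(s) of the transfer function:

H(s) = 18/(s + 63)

Pole is where denominator = 0: s + 63 = 0, so s = -63.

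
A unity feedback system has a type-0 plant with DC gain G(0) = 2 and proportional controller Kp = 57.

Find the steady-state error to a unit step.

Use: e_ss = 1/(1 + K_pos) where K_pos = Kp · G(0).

K_pos = Kp · G(0) = 57 × 2 = 114. e_ss = 1/(1 + 114) = 0.0087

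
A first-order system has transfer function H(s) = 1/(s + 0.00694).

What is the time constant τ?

For H(s) = 1/(s + 1/τ), the pole is at -1/τ = -0.00694, so τ = 1/0.00694 = 144.1 s.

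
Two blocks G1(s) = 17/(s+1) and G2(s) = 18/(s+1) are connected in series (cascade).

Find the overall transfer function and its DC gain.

Series: multiply transfer functions. G_eq = 17/(s+1) × 18/(s+1) = 306/((s+1)(s+1)). DC gain = 306/(1×1) = 306.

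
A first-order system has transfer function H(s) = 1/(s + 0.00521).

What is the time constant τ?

For H(s) = 1/(s + 1/τ), the pole is at -1/τ = -0.00521, so τ = 1/0.00521 = 191.9 s.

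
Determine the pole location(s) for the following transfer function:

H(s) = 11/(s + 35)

Pole is where denominator = 0: s + 35 = 0, so s = -35.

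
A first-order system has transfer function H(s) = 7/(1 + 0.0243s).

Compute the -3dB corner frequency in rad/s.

Corner frequency = 1/τ = 1/0.0243 = 41.152 rad/s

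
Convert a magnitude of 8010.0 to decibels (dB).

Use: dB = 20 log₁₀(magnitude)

dB = 20 log₁₀(8010.0) = 78.1 dB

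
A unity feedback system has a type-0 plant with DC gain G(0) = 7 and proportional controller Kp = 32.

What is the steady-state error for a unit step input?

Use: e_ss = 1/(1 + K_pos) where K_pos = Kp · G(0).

K_pos = Kp · G(0) = 32 × 7 = 224. e_ss = 1/(1 + 224) = 0.0044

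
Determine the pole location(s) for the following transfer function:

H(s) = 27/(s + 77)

Pole is where denominator = 0: s + 77 = 0, so s = -77.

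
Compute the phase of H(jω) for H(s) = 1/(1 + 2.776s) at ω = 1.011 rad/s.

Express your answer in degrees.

Phase = -arctan(ωτ) = -arctan(1.011 × 2.776) = -70.4°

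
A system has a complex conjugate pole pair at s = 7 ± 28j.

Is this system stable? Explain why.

Real part of poles is 7 (> 0, right half-plane). Unstable.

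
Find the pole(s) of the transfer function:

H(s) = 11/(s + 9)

Pole is where denominator = 0: s + 9 = 0, so s = -9.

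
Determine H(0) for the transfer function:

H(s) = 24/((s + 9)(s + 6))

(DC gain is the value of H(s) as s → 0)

DC gain = H(0) = 24/(9 × 6) = 24/54 = 0.4444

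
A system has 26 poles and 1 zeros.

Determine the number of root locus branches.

Root locus has n branches where n = number of poles = 26.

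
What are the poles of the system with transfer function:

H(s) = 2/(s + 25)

Pole is where denominator = 0: s + 25 = 0, so s = -25.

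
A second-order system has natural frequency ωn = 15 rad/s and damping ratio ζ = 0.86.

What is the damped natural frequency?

ωd = ωn√(1 - ζ²) = 15√(1 - 0.86²) = 7.65 rad/s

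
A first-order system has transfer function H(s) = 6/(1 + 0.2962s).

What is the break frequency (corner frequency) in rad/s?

Corner frequency = 1/τ = 1/0.2962 = 3.376 rad/s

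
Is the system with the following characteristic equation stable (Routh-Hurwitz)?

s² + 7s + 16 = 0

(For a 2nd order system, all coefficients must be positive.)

Coefficients: 1, 7, 16. All positive, so system is stable.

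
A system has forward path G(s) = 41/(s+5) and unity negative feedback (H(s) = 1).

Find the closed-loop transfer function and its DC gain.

T(s) = G/(1+GH) = [41/(s+5)] / [1 + 41/(s+5)] = 41/(s+5+41) = 41/(s+46). DC gain = 41/46 = 0.8913.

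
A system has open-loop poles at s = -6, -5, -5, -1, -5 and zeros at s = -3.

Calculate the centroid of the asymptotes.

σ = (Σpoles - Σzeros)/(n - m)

σ = (Σpoles - Σzeros)/(n - m) = (-22 - (-3))/(5 - 1) = -19/4 = -4.75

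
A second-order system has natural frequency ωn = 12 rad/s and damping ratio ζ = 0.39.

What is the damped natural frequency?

ωd = ωn√(1 - ζ²) = 12√(1 - 0.39²) = 11.05 rad/s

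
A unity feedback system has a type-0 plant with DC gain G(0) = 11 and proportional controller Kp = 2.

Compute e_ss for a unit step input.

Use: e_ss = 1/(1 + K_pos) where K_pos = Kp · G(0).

K_pos = Kp · G(0) = 2 × 11 = 22. e_ss = 1/(1 + 22) = 0.0435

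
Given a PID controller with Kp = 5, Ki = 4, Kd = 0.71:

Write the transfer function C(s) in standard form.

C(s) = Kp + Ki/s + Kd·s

Substituting values: C(s) = 5 + 4/s + 0.71s = (0.71s² + 5s + 4)/s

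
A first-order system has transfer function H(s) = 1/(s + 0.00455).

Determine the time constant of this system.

For H(s) = 1/(s + 1/τ), the pole is at -1/τ = -0.00455, so τ = 1/0.00455 = 219.8 s.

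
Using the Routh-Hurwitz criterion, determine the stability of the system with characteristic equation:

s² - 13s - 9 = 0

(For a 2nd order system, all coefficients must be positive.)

Coefficients: 1, -13, -9. b=-13, c=-9 not positive, so system is unstable.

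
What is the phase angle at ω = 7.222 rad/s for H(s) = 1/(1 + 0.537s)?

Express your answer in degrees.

Phase = -arctan(ωτ) = -arctan(7.222 × 0.537) = -75.5°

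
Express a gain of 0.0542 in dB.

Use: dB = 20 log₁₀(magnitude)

dB = 20 log₁₀(0.0542) = -25.3 dB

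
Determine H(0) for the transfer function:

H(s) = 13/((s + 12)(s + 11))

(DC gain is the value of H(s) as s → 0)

DC gain = H(0) = 13/(12 × 11) = 13/132 = 0.0985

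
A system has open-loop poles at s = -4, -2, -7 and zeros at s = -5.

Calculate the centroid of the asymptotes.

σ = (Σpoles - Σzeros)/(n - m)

σ = (Σpoles - Σzeros)/(n - m) = (-13 - (-5))/(3 - 1) = -8/2 = -4.0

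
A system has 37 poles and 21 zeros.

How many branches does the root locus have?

Root locus has n branches where n = number of poles = 37.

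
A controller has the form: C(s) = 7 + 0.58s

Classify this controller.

This is a Proportional-Derivative (PD) controller.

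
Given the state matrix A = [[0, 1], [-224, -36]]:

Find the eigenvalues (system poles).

det(A - λI) = λ² - (-36)λ + 224 = (λ - (-28))(λ - (-8)). Eigenvalues: -28, -8.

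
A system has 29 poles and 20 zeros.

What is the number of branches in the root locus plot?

Root locus has n branches where n = number of poles = 29.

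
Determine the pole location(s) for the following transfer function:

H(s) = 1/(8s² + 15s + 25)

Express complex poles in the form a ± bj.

Discriminant = 15² - 4×8×25 = 225 - 800 = -575 < 0, so the poles are a complex conjugate pair s = (-15 ± j√575)/(2×8). Real part = -15/(2×8) = -15/16 = -0.9375; imaginary part = ±√575/(2×8) ≈ 1.4987. Poles: s = -0.9375 ± 1.4987j.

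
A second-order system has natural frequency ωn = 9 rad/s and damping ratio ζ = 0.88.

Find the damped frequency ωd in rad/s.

ωd = ωn√(1 - ζ²) = 9√(1 - 0.88²) = 4.27 rad/s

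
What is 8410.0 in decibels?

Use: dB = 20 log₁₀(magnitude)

dB = 20 log₁₀(8410.0) = 78.5 dB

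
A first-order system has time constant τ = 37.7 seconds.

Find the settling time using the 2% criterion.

For first-order system, 2% settling time ≈ 4τ = 4 × 37.7 = 150.8 s.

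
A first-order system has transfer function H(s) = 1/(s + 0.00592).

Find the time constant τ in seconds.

For H(s) = 1/(s + 1/τ), the pole is at -1/τ = -0.00592, so τ = 1/0.00592 = 168.9 s.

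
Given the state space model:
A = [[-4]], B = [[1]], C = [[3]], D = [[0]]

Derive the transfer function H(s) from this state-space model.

(sI - A)⁻¹ = 1/(s + 4). H(s) = 3 × 1/(s + 4) + 0 = 3/(s + 4).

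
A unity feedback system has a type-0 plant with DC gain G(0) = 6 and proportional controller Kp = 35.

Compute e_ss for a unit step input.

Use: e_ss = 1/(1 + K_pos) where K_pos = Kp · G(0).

K_pos = Kp · G(0) = 35 × 6 = 210. e_ss = 1/(1 + 210) = 0.0047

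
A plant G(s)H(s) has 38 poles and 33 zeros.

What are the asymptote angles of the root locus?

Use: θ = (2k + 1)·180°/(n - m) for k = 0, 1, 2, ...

n - m = 38 - 33 = 5. Angles: θk = (2k + 1)·180°/5 = 36°, 108°, 180°, 252°, 324°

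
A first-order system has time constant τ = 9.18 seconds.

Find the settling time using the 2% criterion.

For first-order system, 2% settling time ≈ 4τ = 4 × 9.18 = 36.72 s.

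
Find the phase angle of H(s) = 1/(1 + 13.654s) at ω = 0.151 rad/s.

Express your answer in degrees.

Phase = -arctan(ωτ) = -arctan(0.151 × 13.654) = -64.1°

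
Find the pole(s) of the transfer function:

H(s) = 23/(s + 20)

Pole is where denominator = 0: s + 20 = 0, so s = -20.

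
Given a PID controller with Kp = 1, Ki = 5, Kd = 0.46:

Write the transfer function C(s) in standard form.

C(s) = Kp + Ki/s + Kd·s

Substituting values: C(s) = 1 + 5/s + 0.46s = (0.46s² + s + 5)/s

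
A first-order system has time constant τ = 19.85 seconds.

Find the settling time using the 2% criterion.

For first-order system, 2% settling time ≈ 4τ = 4 × 19.85 = 79.4 s.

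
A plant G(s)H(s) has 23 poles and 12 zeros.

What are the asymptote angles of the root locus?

n - m = 23 - 12 = 11. Angles: θk = (2k + 1)·180°/11 = 16.36°, 49.09°, 81.82°, 114.55°, 147.27°, 180°, 212.73°, 245.45°, 278.18°, 310.91°, 343.64°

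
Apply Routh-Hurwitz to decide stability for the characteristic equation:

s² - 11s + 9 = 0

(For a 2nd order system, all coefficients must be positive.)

Coefficients: 1, -11, 9. b=-11 not positive, so system is unstable.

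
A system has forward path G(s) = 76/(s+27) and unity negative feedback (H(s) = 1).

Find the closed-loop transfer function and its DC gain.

T(s) = G/(1+GH) = [76/(s+27)] / [1 + 76/(s+27)] = 76/(s+27+76) = 76/(s+103). DC gain = 76/103 = 0.7379.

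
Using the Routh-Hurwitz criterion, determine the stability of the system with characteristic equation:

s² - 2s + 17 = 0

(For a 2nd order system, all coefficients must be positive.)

Coefficients: 1, -2, 17. b=-2 not positive, so system is unstable.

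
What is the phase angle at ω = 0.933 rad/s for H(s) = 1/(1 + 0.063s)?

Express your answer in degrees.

Phase = -arctan(ωτ) = -arctan(0.933 × 0.063) = -3.4°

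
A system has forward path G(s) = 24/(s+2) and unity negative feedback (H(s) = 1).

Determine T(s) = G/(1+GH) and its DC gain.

T(s) = G/(1+GH) = [24/(s+2)] / [1 + 24/(s+2)] = 24/(s+2+24) = 24/(s+26). DC gain = 24/26 = 0.9231.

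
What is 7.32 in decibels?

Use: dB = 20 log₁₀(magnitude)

dB = 20 log₁₀(7.32) = 17.3 dB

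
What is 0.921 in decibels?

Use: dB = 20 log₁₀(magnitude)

dB = 20 log₁₀(0.921) = -0.7 dB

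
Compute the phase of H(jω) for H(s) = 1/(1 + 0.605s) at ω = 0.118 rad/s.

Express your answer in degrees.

Phase = -arctan(ωτ) = -arctan(0.118 × 0.605) = -4.1°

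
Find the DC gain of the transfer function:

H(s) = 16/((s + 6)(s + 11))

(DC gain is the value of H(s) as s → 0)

DC gain = H(0) = 16/(6 × 11) = 16/66 = 0.2424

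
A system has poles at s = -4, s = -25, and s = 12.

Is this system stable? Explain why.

Pole(s) at s = 12 are not in the left half-plane. System is unstable.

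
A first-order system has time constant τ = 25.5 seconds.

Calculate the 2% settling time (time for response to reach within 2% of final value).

For first-order system, 2% settling time ≈ 4τ = 4 × 25.5 = 102.0 s.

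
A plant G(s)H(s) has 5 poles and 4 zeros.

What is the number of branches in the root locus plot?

Root locus has n branches where n = number of poles = 5.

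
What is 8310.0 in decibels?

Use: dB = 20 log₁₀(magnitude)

dB = 20 log₁₀(8310.0) = 78.4 dB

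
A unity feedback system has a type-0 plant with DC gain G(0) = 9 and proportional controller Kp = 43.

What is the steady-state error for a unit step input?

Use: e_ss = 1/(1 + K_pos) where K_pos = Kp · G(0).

K_pos = Kp · G(0) = 43 × 9 = 387. e_ss = 1/(1 + 387) = 0.0026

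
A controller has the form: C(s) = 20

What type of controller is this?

This is a Proportional (P) controller.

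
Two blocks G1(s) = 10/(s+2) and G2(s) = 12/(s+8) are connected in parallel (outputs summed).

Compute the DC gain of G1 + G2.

Parallel: G_eq = G1 + G2. DC gain = G1(0) + G2(0) = 10/2 + 12/8 = 5 + 1.5 = 6.5.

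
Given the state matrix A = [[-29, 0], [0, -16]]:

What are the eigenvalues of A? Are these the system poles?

For diagonal matrix, eigenvalues are diagonal entries: λ₁ = -29, λ₂ = -16. Eigenvalues of A = system poles.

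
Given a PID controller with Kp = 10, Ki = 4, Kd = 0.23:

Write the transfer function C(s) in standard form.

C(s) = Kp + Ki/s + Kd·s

Substituting values: C(s) = 10 + 4/s + 0.23s = (0.23s² + 10s + 4)/s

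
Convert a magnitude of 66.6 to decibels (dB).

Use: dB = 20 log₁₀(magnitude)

dB = 20 log₁₀(66.6) = 36.5 dB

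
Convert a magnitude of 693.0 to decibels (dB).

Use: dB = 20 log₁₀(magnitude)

dB = 20 log₁₀(693.0) = 56.8 dB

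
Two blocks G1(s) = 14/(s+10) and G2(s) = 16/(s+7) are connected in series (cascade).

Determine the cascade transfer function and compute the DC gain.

Series: multiply transfer functions. G_eq = 14/(s+10) × 16/(s+7) = 224/((s+10)(s+7)). DC gain = 224/(10×7) = 3.2.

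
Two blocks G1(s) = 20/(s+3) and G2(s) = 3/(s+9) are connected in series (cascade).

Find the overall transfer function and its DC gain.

Series: multiply transfer functions. G_eq = 20/(s+3) × 3/(s+9) = 60/((s+3)(s+9)). DC gain = 60/(3×9) = 2.2222.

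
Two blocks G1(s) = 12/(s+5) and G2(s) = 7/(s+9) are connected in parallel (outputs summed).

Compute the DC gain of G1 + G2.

Parallel: G_eq = G1 + G2. DC gain = G1(0) + G2(0) = 12/5 + 7/9 = 2.4 + 0.7778 = 3.1778.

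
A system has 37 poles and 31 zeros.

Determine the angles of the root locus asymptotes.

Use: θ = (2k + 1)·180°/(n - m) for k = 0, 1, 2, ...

n - m = 37 - 31 = 6. Angles: θk = (2k + 1)·180°/6 = 30°, 90°, 150°, 210°, 270°, 330°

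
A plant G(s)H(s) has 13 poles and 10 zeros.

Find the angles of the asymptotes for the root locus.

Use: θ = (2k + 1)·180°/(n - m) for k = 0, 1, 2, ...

n - m = 13 - 10 = 3. Angles: θk = (2k + 1)·180°/3 = 60°, 180°, 300°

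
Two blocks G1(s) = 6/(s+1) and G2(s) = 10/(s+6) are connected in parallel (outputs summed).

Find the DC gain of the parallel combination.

Parallel: G_eq = G1 + G2. DC gain = G1(0) + G2(0) = 6/1 + 10/6 = 6 + 1.6667 = 7.6667.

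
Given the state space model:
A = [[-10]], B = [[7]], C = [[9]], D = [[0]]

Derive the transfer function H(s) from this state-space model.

(sI - A)⁻¹ = 1/(s + 10). H(s) = 9 × 7/(s + 10) + 0 = 63/(s + 10).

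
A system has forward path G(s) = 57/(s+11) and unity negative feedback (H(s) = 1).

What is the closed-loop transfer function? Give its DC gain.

T(s) = G/(1+GH) = [57/(s+11)] / [1 + 57/(s+11)] = 57/(s+11+57) = 57/(s+68). DC gain = 57/68 = 0.8382.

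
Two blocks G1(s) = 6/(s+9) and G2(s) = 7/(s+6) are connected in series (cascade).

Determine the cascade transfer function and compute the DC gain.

Series: multiply transfer functions. G_eq = 6/(s+9) × 7/(s+6) = 42/((s+9)(s+6)). DC gain = 42/(9×6) = 0.7778.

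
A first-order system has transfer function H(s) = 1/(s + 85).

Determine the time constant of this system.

For H(s) = 1/(s + 1/τ), the pole is at -1/τ = -85, so τ = 1/85 = 0.0118 s.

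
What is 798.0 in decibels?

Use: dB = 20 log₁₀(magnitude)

dB = 20 log₁₀(798.0) = 58.0 dB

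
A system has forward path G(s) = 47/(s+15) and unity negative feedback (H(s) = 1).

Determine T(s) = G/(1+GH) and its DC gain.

T(s) = G/(1+GH) = [47/(s+15)] / [1 + 47/(s+15)] = 47/(s+15+47) = 47/(s+62). DC gain = 47/62 = 0.7581.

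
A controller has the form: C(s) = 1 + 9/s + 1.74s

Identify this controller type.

This is a Proportional-Integral-Derivative (PID) controller.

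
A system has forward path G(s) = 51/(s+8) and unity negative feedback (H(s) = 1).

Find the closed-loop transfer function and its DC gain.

T(s) = G/(1+GH) = [51/(s+8)] / [1 + 51/(s+8)] = 51/(s+8+51) = 51/(s+59). DC gain = 51/59 = 0.8644.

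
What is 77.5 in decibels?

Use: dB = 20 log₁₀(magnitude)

dB = 20 log₁₀(77.5) = 37.8 dB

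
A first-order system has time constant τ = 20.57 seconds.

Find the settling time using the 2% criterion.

For first-order system, 2% settling time ≈ 4τ = 4 × 20.57 = 82.28 s.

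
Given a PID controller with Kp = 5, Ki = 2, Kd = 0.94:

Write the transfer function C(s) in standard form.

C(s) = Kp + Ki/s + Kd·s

Substituting values: C(s) = 5 + 2/s + 0.94s = (0.94s² + 5s + 2)/s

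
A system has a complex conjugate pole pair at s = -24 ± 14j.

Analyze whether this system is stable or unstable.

Real part of poles is -24 (< 0, left half-plane). Stable.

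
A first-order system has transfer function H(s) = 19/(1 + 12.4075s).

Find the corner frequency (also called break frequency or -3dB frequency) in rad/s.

Corner frequency = 1/τ = 1/12.4075 = 0.081 rad/s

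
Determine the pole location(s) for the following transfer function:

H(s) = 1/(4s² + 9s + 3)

Discriminant = 9² - 4×4×3 = 81 - 48 = 33 > 0, so two distinct real poles. Using quadratic formula: s = (-9 ± √33)/(2×4) = (-9 ± √33)/8, with √33 ≈ 5.7446. s₁ ≈ -0.4069, s₂ ≈ -1.8431. Poles: s₁ = -0.4069, s₂ = -1.8431.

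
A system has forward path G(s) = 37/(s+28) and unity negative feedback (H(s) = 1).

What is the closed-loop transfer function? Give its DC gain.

T(s) = G/(1+GH) = [37/(s+28)] / [1 + 37/(s+28)] = 37/(s+28+37) = 37/(s+65). DC gain = 37/65 = 0.5692.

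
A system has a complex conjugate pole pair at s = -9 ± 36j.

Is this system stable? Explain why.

Real part of poles is -9 (< 0, left half-plane). Stable.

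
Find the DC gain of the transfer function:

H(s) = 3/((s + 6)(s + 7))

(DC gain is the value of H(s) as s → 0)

DC gain = H(0) = 3/(6 × 7) = 3/42 = 0.0714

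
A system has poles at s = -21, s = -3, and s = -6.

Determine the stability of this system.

All poles are in the left half-plane. System is stable.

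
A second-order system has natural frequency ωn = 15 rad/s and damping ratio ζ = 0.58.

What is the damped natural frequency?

ωd = ωn√(1 - ζ²) = 15√(1 - 0.58²) = 12.22 rad/s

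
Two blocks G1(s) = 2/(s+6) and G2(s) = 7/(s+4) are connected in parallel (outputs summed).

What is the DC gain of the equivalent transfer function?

Parallel: G_eq = G1 + G2. DC gain = G1(0) + G2(0) = 2/6 + 7/4 = 0.3333 + 1.75 = 2.0833.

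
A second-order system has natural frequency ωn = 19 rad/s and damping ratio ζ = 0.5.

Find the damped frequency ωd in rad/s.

ωd = ωn√(1 - ζ²) = 19√(1 - 0.5²) = 16.45 rad/s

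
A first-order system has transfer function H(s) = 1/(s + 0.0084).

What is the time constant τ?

For H(s) = 1/(s + 1/τ), the pole is at -1/τ = -0.0084, so τ = 1/0.0084 = 119 s.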